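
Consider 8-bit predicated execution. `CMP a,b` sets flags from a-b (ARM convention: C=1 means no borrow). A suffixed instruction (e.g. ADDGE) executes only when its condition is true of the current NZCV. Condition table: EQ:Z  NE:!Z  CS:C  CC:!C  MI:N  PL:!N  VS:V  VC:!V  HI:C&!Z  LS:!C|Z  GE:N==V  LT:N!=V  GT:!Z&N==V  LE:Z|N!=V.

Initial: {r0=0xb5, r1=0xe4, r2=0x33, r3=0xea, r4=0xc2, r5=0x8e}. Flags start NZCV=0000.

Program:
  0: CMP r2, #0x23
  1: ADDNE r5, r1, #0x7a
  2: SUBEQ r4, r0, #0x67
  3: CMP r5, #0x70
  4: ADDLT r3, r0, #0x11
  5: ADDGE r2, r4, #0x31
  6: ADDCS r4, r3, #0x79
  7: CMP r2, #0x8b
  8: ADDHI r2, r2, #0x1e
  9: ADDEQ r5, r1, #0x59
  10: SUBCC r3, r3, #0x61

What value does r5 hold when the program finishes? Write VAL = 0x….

0: ✓ CMP  NZCV=0010
1: ✓ ADDNE  r5←0x5e
2: · SUBEQ
3: ✓ CMP  NZCV=1000
4: ✓ ADDLT  r3←0xc6
5: · ADDGE
6: · ADDCS
7: ✓ CMP  NZCV=1001
8: · ADDHI
9: · ADDEQ
10: ✓ SUBCC  r3←0x65

VAL = 0x5e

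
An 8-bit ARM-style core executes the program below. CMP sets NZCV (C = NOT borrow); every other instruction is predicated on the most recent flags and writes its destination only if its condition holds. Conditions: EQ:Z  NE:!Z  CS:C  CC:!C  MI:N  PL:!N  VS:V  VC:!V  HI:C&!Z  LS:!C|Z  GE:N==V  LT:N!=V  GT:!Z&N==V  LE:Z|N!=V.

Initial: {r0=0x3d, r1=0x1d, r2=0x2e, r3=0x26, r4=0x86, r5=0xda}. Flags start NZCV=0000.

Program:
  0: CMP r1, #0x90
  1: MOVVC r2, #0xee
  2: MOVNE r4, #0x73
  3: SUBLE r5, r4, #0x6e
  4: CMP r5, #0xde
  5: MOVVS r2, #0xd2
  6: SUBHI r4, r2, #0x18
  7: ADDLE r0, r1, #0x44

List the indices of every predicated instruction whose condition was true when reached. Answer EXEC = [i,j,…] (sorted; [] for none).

[0] flags=1001 → (cmp)
[1] flags=1001 VC?F → skip
[2] flags=1001 NE?T → r4=0x73
[3] flags=1001 LE?F → skip
[4] flags=1000 → (cmp)
[5] flags=1000 VS?F → skip
[6] flags=1000 HI?F → skip
[7] flags=1000 LE?T → r0=0x61

EXEC = [2,7]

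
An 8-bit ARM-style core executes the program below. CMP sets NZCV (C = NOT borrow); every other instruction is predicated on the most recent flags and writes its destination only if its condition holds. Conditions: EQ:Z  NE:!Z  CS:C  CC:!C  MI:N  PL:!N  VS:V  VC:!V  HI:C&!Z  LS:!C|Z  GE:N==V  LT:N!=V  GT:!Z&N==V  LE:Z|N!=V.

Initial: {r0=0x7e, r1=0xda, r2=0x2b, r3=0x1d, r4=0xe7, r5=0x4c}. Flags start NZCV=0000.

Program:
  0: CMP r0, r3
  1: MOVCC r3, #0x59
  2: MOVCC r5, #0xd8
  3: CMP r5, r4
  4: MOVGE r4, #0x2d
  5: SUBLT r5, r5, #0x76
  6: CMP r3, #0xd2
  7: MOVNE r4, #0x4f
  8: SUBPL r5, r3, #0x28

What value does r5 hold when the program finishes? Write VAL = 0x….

[0] flags=0010 → (cmp)
[1] flags=0010 CC?F → skip
[2] flags=0010 CC?F → skip
[3] flags=0000 → (cmp)
[4] flags=0000 GE?T → r4=0x2d
[5] flags=0000 LT?F → skip
[6] flags=0000 → (cmp)
[7] flags=0000 NE?T → r4=0x4f
[8] flags=0000 PL?T → r5=0xf5

VAL = 0xf5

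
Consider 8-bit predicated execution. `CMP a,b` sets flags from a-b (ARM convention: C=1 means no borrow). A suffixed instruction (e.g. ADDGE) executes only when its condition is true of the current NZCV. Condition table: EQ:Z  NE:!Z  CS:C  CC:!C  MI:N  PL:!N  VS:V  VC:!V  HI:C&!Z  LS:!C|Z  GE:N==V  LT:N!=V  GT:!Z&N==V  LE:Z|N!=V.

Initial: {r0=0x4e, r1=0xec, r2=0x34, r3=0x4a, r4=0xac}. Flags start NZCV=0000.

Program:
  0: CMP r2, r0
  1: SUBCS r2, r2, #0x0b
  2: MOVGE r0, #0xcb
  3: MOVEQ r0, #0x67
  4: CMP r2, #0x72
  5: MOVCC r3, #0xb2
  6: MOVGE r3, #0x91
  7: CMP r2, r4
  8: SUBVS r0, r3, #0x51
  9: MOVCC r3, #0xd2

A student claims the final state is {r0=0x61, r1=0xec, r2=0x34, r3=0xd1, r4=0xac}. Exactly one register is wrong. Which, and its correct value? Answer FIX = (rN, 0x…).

FIX = (r3, 0xd2)

0: ✓ CMP  NZCV=1000
1: · SUBCS
2: · MOVGE
3: · MOVEQ
4: ✓ CMP  NZCV=1000
5: ✓ MOVCC  r3←0xb2
6: · MOVGE
7: ✓ CMP  NZCV=1001
8: ✓ SUBVS  r0←0x61
9: ✓ MOVCC  r3←0xd2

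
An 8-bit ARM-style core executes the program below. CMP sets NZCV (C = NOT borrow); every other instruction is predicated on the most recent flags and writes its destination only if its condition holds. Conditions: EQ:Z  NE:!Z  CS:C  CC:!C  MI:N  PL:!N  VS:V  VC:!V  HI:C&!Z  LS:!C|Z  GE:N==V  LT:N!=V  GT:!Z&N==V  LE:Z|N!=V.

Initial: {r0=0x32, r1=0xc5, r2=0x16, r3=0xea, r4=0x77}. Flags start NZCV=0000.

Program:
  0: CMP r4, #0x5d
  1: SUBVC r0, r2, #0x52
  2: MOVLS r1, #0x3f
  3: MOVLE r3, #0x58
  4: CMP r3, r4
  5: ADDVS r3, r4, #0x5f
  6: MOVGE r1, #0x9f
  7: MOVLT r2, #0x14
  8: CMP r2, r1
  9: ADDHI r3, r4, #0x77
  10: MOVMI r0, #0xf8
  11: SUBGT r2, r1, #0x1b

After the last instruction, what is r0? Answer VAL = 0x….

VAL = 0xc4

0: ✓ CMP  NZCV=0010
1: ✓ SUBVC  r0←0xc4
2: · MOVLS
3: · MOVLE
4: ✓ CMP  NZCV=0011
5: ✓ ADDVS  r3←0xd6
6: · MOVGE
7: ✓ MOVLT  r2←0x14
8: ✓ CMP  NZCV=0000
9: · ADDHI
10: · MOVMI
11: ✓ SUBGT  r2←0xaa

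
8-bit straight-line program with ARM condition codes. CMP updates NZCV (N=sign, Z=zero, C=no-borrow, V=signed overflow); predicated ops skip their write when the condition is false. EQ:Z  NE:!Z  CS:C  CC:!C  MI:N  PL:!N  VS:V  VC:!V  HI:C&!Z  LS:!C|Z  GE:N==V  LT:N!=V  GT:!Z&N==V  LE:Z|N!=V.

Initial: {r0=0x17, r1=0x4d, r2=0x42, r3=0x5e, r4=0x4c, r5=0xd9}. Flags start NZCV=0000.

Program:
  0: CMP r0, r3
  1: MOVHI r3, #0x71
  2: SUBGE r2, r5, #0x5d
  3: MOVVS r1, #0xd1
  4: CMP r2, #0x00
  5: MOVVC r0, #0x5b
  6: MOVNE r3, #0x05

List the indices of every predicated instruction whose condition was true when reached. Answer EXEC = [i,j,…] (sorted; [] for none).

EXEC = [5,6]

0: ✓ CMP  NZCV=1000
1: · MOVHI
2: · SUBGE
3: · MOVVS
4: ✓ CMP  NZCV=0010
5: ✓ MOVVC  r0←0x5b
6: ✓ MOVNE  r3←0x05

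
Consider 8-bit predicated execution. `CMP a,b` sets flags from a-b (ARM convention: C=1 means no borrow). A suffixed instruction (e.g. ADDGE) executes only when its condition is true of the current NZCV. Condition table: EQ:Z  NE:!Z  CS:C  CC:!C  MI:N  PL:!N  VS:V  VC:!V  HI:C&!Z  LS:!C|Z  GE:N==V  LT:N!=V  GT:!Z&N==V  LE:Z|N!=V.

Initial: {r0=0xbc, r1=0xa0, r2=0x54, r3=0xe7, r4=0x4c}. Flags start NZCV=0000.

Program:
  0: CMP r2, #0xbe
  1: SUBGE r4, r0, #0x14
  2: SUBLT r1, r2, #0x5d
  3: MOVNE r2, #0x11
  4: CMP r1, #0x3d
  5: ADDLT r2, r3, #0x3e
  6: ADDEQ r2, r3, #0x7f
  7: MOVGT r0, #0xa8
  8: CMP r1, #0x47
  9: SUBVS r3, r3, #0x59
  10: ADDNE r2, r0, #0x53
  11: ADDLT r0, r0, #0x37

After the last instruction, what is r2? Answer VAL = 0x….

VAL = 0x0f

[0] flags=1001 → (cmp)
[1] flags=1001 GE?T → r4=0xa8
[2] flags=1001 LT?F → skip
[3] flags=1001 NE?T → r2=0x11
[4] flags=0011 → (cmp)
[5] flags=0011 LT?T → r2=0x25
[6] flags=0011 EQ?F → skip
[7] flags=0011 GT?F → skip
[8] flags=0011 → (cmp)
[9] flags=0011 VS?T → r3=0x8e
[10] flags=0011 NE?T → r2=0x0f
[11] flags=0011 LT?T → r0=0xf3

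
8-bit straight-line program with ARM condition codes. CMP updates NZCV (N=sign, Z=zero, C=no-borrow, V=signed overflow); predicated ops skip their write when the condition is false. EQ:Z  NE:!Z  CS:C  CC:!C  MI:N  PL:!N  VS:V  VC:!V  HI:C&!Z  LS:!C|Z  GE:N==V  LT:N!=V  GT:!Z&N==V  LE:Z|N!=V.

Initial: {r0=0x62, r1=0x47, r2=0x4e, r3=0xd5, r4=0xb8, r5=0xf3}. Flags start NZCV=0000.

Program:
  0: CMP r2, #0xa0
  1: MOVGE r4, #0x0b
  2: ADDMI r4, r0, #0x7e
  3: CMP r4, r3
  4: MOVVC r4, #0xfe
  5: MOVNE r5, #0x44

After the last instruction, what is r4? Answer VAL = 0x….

[0] flags=1001 → (cmp)
[1] flags=1001 GE?T → r4=0x0b
[2] flags=1001 MI?T → r4=0xe0
[3] flags=0010 → (cmp)
[4] flags=0010 VC?T → r4=0xfe
[5] flags=0010 NE?T → r5=0x44

VAL = 0xfe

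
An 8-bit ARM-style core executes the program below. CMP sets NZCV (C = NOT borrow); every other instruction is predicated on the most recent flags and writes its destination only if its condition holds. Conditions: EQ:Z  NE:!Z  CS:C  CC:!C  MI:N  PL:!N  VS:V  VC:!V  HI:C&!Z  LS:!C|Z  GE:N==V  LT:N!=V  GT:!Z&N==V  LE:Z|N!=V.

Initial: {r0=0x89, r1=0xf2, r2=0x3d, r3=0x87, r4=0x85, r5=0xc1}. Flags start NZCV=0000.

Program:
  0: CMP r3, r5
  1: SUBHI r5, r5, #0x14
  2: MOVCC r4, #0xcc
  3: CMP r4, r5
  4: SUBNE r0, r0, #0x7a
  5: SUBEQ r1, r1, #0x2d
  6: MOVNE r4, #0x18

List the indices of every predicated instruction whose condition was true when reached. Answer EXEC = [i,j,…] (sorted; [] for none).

EXEC = [2,4,6]

[0] flags=1000 → (cmp)
[1] flags=1000 HI?F → skip
[2] flags=1000 CC?T → r4=0xcc
[3] flags=0010 → (cmp)
[4] flags=0010 NE?T → r0=0x0f
[5] flags=0010 EQ?F → skip
[6] flags=0010 NE?T → r4=0x18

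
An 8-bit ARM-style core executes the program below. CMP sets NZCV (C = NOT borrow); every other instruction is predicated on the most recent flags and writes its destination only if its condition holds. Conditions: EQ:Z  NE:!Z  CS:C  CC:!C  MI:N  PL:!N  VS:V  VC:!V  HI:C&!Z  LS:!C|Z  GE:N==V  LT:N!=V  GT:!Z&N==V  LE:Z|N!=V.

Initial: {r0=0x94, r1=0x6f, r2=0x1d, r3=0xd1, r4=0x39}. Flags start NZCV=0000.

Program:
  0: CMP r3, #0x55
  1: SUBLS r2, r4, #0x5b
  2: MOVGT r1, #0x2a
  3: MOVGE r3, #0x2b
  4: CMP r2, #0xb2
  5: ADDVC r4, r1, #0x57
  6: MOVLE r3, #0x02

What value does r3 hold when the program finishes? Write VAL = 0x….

0: ✓ CMP  NZCV=0011
1: · SUBLS
2: · MOVGT
3: · MOVGE
4: ✓ CMP  NZCV=0000
5: ✓ ADDVC  r4←0xc6
6: · MOVLE

VAL = 0xd1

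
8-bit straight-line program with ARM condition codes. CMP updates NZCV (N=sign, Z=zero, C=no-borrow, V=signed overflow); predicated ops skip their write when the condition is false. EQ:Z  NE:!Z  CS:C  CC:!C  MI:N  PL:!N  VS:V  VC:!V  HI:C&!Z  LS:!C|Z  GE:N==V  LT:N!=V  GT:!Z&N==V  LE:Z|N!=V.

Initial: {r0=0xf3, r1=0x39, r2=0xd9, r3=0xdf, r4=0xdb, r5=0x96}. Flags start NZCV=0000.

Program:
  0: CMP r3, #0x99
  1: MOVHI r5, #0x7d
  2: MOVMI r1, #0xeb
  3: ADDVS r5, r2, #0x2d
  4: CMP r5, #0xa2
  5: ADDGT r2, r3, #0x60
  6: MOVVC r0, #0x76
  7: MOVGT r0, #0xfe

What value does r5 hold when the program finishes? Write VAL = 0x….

VAL = 0x7d

0: ✓ CMP  NZCV=0010
1: ✓ MOVHI  r5←0x7d
2: · MOVMI
3: · ADDVS
4: ✓ CMP  NZCV=1001
5: ✓ ADDGT  r2←0x3f
6: · MOVVC
7: ✓ MOVGT  r0←0xfe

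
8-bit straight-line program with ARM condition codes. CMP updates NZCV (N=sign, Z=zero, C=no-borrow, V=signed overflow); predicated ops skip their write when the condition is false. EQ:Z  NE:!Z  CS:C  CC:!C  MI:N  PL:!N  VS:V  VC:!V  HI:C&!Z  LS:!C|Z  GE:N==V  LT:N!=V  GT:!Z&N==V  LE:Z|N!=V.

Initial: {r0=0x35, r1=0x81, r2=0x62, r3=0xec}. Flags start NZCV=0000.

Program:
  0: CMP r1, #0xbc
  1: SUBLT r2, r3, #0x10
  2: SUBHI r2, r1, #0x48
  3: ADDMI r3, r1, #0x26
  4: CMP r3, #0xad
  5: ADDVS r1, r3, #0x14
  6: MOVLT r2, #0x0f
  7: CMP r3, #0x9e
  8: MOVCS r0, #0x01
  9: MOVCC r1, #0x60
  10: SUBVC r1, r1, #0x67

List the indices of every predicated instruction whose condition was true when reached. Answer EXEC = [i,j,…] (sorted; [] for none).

0: ✓ CMP  NZCV=1000
1: ✓ SUBLT  r2←0xdc
2: · SUBHI
3: ✓ ADDMI  r3←0xa7
4: ✓ CMP  NZCV=1000
5: · ADDVS
6: ✓ MOVLT  r2←0x0f
7: ✓ CMP  NZCV=0010
8: ✓ MOVCS  r0←0x01
9: · MOVCC
10: ✓ SUBVC  r1←0x1a

EXEC = [1,3,6,8,10]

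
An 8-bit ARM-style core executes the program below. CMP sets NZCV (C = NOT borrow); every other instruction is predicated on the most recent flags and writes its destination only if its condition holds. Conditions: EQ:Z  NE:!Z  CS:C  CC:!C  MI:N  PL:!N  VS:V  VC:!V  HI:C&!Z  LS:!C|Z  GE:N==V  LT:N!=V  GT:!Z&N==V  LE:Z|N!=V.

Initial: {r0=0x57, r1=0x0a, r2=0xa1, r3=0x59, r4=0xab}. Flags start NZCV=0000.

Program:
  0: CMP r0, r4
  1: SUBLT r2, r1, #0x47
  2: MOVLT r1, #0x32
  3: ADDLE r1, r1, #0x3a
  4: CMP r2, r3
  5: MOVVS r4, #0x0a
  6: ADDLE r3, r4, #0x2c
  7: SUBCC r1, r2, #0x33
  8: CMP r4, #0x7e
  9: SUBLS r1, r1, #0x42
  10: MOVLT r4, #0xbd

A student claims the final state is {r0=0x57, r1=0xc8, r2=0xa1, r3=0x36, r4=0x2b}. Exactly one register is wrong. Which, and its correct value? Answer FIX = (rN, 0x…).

0: ✓ CMP  NZCV=1001
1: · SUBLT
2: · MOVLT
3: · ADDLE
4: ✓ CMP  NZCV=0011
5: ✓ MOVVS  r4←0x0a
6: ✓ ADDLE  r3←0x36
7: · SUBCC
8: ✓ CMP  NZCV=1000
9: ✓ SUBLS  r1←0xc8
10: ✓ MOVLT  r4←0xbd

FIX = (r4, 0xbd)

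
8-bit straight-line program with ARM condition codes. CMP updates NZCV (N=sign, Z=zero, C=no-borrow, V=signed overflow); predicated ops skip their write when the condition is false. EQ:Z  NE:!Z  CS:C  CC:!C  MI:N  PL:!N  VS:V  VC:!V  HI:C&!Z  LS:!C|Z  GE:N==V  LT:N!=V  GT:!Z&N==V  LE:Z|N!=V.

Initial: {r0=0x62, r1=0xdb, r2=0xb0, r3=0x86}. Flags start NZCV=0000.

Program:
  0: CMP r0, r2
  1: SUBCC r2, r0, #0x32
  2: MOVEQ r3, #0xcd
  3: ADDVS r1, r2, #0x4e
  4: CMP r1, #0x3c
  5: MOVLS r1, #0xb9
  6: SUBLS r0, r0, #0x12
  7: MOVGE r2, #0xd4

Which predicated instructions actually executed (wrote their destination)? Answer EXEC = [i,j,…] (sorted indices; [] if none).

EXEC = [1,3,7]

[0] flags=1001 → (cmp)
[1] flags=1001 CC?T → r2=0x30
[2] flags=1001 EQ?F → skip
[3] flags=1001 VS?T → r1=0x7e
[4] flags=0010 → (cmp)
[5] flags=0010 LS?F → skip
[6] flags=0010 LS?F → skip
[7] flags=0010 GE?T → r2=0xd4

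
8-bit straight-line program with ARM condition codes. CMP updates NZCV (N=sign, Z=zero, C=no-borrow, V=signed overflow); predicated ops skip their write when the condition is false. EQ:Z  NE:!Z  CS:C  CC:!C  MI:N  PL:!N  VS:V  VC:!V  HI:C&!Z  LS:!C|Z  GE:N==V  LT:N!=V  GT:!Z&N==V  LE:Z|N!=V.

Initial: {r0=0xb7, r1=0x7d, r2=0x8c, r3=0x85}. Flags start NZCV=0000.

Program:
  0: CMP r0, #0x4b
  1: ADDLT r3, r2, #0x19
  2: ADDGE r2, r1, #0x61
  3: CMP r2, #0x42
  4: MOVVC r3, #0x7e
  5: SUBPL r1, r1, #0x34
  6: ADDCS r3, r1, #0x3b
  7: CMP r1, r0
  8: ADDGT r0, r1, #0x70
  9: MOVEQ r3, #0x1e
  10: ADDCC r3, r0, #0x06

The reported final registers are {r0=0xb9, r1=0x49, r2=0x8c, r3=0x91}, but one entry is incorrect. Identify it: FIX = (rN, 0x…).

0: ✓ CMP  NZCV=0011
1: ✓ ADDLT  r3←0xa5
2: · ADDGE
3: ✓ CMP  NZCV=0011
4: · MOVVC
5: ✓ SUBPL  r1←0x49
6: ✓ ADDCS  r3←0x84
7: ✓ CMP  NZCV=1001
8: ✓ ADDGT  r0←0xb9
9: · MOVEQ
10: ✓ ADDCC  r3←0xbf

FIX = (r3, 0xbf)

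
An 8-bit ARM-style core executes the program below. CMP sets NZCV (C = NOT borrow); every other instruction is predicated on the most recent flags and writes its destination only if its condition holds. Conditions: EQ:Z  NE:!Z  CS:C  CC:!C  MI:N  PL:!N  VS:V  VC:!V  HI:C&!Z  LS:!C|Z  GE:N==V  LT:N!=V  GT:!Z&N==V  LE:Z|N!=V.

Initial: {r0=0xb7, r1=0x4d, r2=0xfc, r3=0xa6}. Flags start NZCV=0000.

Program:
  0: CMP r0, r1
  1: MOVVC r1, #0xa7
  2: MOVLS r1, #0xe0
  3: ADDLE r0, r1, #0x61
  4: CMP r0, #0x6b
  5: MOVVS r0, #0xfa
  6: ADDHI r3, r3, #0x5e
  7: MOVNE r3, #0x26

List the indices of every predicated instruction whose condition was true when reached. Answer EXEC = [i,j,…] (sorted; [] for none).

EXEC = [3,5,6,7]

[0] flags=0011 → (cmp)
[1] flags=0011 VC?F → skip
[2] flags=0011 LS?F → skip
[3] flags=0011 LE?T → r0=0xae
[4] flags=0011 → (cmp)
[5] flags=0011 VS?T → r0=0xfa
[6] flags=0011 HI?T → r3=0x04
[7] flags=0011 NE?T → r3=0x26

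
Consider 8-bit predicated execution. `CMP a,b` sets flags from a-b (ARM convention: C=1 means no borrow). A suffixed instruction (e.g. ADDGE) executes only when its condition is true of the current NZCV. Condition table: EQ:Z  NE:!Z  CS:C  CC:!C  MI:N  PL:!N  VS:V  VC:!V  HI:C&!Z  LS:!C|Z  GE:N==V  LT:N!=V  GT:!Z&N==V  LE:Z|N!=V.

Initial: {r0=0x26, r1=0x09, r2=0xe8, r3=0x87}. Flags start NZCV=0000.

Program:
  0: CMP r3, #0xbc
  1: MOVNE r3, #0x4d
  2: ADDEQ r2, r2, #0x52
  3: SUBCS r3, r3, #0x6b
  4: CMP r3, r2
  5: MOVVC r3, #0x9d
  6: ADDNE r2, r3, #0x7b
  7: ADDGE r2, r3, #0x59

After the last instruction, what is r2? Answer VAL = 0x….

VAL = 0xf6

0: ✓ CMP  NZCV=1000
1: ✓ MOVNE  r3←0x4d
2: · ADDEQ
3: · SUBCS
4: ✓ CMP  NZCV=0000
5: ✓ MOVVC  r3←0x9d
6: ✓ ADDNE  r2←0x18
7: ✓ ADDGE  r2←0xf6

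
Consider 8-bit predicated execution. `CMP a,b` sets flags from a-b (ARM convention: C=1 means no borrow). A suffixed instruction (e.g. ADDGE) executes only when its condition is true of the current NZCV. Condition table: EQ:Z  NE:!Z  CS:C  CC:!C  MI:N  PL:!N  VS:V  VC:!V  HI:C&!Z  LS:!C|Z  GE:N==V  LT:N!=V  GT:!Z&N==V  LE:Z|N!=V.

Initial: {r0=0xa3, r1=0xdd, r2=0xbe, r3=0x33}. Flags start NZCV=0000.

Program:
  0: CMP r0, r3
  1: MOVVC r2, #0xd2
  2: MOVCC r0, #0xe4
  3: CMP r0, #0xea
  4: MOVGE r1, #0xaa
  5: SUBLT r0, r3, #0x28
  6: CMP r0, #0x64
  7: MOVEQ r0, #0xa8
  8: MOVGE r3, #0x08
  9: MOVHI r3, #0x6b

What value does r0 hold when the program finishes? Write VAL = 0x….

0: ✓ CMP  NZCV=0011
1: · MOVVC
2: · MOVCC
3: ✓ CMP  NZCV=1000
4: · MOVGE
5: ✓ SUBLT  r0←0x0b
6: ✓ CMP  NZCV=1000
7: · MOVEQ
8: · MOVGE
9: · MOVHI

VAL = 0x0b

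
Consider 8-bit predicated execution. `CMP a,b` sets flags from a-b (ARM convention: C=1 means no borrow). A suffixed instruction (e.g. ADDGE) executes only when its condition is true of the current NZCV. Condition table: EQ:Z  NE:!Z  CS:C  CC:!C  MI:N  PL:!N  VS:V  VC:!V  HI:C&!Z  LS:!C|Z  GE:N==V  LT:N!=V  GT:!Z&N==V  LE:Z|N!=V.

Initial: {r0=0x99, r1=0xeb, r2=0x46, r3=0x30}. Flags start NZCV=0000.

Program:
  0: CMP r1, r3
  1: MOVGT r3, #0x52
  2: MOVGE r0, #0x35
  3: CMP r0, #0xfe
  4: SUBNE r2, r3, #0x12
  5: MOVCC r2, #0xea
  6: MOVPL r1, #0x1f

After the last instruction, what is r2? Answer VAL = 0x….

VAL = 0xea

[0] flags=1010 → (cmp)
[1] flags=1010 GT?F → skip
[2] flags=1010 GE?F → skip
[3] flags=1000 → (cmp)
[4] flags=1000 NE?T → r2=0x1e
[5] flags=1000 CC?T → r2=0xea
[6] flags=1000 PL?F → skip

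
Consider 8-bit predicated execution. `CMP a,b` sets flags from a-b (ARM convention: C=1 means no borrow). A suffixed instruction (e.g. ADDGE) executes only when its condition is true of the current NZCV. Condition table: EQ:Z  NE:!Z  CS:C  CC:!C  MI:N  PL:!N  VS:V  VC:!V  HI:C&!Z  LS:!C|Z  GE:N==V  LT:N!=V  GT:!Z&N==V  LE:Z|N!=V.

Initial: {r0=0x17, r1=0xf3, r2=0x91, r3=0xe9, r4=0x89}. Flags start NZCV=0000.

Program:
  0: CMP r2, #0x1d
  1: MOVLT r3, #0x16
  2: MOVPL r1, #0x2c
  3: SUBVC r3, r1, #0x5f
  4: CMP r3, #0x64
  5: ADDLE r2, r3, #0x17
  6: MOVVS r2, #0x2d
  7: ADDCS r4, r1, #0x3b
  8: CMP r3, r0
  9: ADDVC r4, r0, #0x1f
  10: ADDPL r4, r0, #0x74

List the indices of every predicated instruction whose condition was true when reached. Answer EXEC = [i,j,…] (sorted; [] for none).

EXEC = [1,2,5,9]

[0] flags=0011 → (cmp)
[1] flags=0011 LT?T → r3=0x16
[2] flags=0011 PL?T → r1=0x2c
[3] flags=0011 VC?F → skip
[4] flags=1000 → (cmp)
[5] flags=1000 LE?T → r2=0x2d
[6] flags=1000 VS?F → skip
[7] flags=1000 CS?F → skip
[8] flags=1000 → (cmp)
[9] flags=1000 VC?T → r4=0x36
[10] flags=1000 PL?F → skip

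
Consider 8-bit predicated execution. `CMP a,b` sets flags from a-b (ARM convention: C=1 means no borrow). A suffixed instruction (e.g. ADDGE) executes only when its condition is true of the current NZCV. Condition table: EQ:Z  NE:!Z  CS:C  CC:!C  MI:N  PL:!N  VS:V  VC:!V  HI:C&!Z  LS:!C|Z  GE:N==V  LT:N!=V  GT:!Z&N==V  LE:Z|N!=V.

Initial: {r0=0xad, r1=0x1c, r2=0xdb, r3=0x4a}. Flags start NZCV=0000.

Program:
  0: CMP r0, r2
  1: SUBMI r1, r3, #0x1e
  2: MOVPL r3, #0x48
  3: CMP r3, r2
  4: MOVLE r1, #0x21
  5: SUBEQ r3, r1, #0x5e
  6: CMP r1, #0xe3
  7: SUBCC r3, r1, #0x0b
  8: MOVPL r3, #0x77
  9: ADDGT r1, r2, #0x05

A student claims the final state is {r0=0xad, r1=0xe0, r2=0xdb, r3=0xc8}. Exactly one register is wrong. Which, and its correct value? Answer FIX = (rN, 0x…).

FIX = (r3, 0x77)

[0] flags=1000 → (cmp)
[1] flags=1000 MI?T → r1=0x2c
[2] flags=1000 PL?F → skip
[3] flags=0000 → (cmp)
[4] flags=0000 LE?F → skip
[5] flags=0000 EQ?F → skip
[6] flags=0000 → (cmp)
[7] flags=0000 CC?T → r3=0x21
[8] flags=0000 PL?T → r3=0x77
[9] flags=0000 GT?T → r1=0xe0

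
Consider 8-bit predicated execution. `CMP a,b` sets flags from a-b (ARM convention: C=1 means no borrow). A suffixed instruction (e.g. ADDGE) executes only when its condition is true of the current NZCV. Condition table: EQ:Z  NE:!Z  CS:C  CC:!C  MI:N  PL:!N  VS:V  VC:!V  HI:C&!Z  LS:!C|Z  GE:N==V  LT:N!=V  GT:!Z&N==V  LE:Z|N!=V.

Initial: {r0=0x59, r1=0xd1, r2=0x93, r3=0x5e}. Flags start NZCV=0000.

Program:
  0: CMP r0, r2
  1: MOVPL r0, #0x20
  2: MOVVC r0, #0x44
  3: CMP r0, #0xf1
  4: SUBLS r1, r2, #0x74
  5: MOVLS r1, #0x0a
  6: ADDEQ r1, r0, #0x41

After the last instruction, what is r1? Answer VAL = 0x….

VAL = 0x0a

[0] flags=1001 → (cmp)
[1] flags=1001 PL?F → skip
[2] flags=1001 VC?F → skip
[3] flags=0000 → (cmp)
[4] flags=0000 LS?T → r1=0x1f
[5] flags=0000 LS?T → r1=0x0a
[6] flags=0000 EQ?F → skip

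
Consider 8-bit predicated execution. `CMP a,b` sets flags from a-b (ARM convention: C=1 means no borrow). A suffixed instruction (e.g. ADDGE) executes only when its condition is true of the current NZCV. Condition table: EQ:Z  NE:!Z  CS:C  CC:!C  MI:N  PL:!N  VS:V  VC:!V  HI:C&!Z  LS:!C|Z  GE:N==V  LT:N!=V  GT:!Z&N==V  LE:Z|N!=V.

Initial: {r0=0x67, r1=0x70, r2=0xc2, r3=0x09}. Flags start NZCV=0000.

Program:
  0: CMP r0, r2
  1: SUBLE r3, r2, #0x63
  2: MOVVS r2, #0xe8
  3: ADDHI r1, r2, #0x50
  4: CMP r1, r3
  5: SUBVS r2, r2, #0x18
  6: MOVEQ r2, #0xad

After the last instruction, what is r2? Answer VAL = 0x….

VAL = 0xe8

0: ✓ CMP  NZCV=1001
1: · SUBLE
2: ✓ MOVVS  r2←0xe8
3: · ADDHI
4: ✓ CMP  NZCV=0010
5: · SUBVS
6: · MOVEQ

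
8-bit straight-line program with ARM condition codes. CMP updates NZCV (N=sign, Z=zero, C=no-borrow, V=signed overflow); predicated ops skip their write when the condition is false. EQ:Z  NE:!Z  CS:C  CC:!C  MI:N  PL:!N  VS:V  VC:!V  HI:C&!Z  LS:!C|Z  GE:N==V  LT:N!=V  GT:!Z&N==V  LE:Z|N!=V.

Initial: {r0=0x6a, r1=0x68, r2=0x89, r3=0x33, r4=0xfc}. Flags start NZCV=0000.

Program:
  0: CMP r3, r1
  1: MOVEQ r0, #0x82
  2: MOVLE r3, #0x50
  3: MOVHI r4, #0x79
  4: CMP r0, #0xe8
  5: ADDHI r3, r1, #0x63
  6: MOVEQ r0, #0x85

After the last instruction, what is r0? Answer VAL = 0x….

0: ✓ CMP  NZCV=1000
1: · MOVEQ
2: ✓ MOVLE  r3←0x50
3: · MOVHI
4: ✓ CMP  NZCV=1001
5: · ADDHI
6: · MOVEQ

VAL = 0x6a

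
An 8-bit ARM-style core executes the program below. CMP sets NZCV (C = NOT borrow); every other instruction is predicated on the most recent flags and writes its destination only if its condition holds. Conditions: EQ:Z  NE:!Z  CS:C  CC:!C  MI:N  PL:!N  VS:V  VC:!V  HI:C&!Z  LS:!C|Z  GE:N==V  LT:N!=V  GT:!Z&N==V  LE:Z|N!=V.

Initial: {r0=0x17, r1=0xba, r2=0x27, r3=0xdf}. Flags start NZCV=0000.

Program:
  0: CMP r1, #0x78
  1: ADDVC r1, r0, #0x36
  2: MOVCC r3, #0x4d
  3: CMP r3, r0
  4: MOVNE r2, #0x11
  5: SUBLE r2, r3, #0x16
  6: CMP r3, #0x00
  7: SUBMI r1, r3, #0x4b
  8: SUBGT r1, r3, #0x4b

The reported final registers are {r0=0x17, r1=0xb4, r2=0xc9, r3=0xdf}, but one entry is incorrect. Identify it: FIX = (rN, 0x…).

FIX = (r1, 0x94)

[0] flags=0011 → (cmp)
[1] flags=0011 VC?F → skip
[2] flags=0011 CC?F → skip
[3] flags=1010 → (cmp)
[4] flags=1010 NE?T → r2=0x11
[5] flags=1010 LE?T → r2=0xc9
[6] flags=1010 → (cmp)
[7] flags=1010 MI?T → r1=0x94
[8] flags=1010 GT?F → skip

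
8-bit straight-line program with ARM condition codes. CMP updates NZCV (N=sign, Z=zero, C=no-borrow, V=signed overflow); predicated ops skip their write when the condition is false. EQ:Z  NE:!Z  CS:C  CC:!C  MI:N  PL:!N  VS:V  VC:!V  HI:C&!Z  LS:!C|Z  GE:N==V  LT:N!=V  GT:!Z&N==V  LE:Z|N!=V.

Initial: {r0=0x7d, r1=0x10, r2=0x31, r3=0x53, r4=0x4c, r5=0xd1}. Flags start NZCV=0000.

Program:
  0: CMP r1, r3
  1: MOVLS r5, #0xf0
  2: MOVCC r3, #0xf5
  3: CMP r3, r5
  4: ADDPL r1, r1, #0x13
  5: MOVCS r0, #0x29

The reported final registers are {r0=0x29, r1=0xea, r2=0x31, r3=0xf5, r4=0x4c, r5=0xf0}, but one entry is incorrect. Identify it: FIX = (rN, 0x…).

FIX = (r1, 0x23)

[0] flags=1000 → (cmp)
[1] flags=1000 LS?T → r5=0xf0
[2] flags=1000 CC?T → r3=0xf5
[3] flags=0010 → (cmp)
[4] flags=0010 PL?T → r1=0x23
[5] flags=0010 CS?T → r0=0x29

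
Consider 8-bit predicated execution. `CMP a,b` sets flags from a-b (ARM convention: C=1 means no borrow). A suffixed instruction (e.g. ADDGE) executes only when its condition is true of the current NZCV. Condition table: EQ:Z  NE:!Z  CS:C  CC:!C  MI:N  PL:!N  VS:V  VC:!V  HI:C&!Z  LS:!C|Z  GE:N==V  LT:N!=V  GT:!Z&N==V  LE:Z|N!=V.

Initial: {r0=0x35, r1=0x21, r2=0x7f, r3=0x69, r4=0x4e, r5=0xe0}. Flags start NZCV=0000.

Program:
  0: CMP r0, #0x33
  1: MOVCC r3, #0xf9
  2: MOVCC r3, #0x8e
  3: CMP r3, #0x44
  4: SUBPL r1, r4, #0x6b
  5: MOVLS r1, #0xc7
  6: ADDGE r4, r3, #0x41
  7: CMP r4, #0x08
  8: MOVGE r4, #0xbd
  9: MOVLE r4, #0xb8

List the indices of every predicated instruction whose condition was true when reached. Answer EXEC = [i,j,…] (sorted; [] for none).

EXEC = [4,6,9]

0: ✓ CMP  NZCV=0010
1: · MOVCC
2: · MOVCC
3: ✓ CMP  NZCV=0010
4: ✓ SUBPL  r1←0xe3
5: · MOVLS
6: ✓ ADDGE  r4←0xaa
7: ✓ CMP  NZCV=1010
8: · MOVGE
9: ✓ MOVLE  r4←0xb8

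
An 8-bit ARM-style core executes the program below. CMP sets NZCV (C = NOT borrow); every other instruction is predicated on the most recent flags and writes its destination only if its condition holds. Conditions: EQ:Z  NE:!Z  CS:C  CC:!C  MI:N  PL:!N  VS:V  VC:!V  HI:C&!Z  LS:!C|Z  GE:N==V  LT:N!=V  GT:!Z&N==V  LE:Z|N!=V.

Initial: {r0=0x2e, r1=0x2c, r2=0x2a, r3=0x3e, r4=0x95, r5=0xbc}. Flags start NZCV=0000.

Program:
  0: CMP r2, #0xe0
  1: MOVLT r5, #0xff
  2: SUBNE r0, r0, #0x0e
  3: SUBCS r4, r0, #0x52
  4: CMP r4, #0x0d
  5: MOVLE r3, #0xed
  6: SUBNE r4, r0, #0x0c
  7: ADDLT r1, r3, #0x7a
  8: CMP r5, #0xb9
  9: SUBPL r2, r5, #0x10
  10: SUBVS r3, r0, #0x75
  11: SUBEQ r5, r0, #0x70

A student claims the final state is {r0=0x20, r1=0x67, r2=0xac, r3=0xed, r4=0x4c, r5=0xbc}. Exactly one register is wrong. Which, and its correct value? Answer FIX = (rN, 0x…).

0: ✓ CMP  NZCV=0000
1: · MOVLT
2: ✓ SUBNE  r0←0x20
3: · SUBCS
4: ✓ CMP  NZCV=1010
5: ✓ MOVLE  r3←0xed
6: ✓ SUBNE  r4←0x14
7: ✓ ADDLT  r1←0x67
8: ✓ CMP  NZCV=0010
9: ✓ SUBPL  r2←0xac
10: · SUBVS
11: · SUBEQ

FIX = (r4, 0x14)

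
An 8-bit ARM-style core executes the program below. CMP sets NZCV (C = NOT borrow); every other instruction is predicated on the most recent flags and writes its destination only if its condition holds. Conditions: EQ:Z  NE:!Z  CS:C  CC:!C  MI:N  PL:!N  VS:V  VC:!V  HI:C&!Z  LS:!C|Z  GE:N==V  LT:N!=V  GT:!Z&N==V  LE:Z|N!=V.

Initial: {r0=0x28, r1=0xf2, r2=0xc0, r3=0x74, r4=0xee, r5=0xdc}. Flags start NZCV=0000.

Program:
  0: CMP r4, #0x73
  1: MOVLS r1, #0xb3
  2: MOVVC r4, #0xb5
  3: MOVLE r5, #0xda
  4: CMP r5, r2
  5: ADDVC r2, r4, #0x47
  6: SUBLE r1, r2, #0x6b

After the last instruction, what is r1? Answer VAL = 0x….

0: ✓ CMP  NZCV=0011
1: · MOVLS
2: · MOVVC
3: ✓ MOVLE  r5←0xda
4: ✓ CMP  NZCV=0010
5: ✓ ADDVC  r2←0x35
6: · SUBLE

VAL = 0xf2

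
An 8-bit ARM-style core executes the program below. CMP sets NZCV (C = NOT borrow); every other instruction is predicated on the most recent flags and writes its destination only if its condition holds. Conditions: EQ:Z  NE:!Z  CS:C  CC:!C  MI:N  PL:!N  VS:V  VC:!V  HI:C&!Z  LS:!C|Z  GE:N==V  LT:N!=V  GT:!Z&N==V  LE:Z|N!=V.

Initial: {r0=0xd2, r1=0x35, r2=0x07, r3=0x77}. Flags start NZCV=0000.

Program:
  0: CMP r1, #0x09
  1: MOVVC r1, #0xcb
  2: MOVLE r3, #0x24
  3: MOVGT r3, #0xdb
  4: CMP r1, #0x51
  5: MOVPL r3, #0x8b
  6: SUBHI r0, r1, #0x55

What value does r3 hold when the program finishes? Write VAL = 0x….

0: ✓ CMP  NZCV=0010
1: ✓ MOVVC  r1←0xcb
2: · MOVLE
3: ✓ MOVGT  r3←0xdb
4: ✓ CMP  NZCV=0011
5: ✓ MOVPL  r3←0x8b
6: ✓ SUBHI  r0←0x76

VAL = 0x8b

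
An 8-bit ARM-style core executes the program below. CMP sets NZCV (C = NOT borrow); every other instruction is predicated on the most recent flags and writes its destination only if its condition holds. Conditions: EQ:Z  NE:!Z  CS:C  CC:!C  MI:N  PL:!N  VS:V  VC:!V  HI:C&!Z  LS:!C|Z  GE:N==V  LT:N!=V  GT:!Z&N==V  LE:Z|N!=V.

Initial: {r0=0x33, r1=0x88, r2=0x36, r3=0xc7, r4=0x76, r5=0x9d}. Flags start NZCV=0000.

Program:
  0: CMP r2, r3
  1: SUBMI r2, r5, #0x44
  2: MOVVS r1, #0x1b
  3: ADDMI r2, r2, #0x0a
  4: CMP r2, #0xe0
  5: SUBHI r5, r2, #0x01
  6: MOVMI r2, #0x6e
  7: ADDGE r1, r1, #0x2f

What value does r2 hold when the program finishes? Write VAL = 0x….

VAL = 0x36

0: ✓ CMP  NZCV=0000
1: · SUBMI
2: · MOVVS
3: · ADDMI
4: ✓ CMP  NZCV=0000
5: · SUBHI
6: · MOVMI
7: ✓ ADDGE  r1←0xb7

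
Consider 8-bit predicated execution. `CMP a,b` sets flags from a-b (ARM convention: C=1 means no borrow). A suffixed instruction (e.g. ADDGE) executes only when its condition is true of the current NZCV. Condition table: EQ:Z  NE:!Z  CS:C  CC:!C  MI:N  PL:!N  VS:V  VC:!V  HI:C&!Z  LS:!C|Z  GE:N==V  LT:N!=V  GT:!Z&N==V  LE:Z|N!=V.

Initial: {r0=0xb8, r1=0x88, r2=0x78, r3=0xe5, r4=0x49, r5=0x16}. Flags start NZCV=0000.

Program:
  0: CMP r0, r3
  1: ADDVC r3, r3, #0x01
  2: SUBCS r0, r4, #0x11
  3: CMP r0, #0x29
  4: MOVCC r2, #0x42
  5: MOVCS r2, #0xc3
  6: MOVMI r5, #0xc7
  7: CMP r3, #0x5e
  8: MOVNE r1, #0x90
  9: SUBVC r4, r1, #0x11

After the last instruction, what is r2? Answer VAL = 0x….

VAL = 0xc3

[0] flags=1000 → (cmp)
[1] flags=1000 VC?T → r3=0xe6
[2] flags=1000 CS?F → skip
[3] flags=1010 → (cmp)
[4] flags=1010 CC?F → skip
[5] flags=1010 CS?T → r2=0xc3
[6] flags=1010 MI?T → r5=0xc7
[7] flags=1010 → (cmp)
[8] flags=1010 NE?T → r1=0x90
[9] flags=1010 VC?T → r4=0x7f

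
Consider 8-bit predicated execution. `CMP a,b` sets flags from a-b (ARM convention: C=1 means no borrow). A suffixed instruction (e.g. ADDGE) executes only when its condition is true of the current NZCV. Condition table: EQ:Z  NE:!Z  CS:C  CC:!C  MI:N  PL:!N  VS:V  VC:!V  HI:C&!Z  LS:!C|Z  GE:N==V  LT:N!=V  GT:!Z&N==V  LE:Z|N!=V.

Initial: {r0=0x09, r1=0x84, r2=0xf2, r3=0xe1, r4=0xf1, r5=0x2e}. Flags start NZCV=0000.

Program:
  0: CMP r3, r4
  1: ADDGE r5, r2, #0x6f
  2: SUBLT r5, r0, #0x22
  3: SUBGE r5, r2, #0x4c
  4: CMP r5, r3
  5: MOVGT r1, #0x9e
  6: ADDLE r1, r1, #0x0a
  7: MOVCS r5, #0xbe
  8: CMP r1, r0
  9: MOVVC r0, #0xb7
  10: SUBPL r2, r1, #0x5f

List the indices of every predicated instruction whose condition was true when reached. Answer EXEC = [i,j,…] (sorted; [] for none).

[0] flags=1000 → (cmp)
[1] flags=1000 GE?F → skip
[2] flags=1000 LT?T → r5=0xe7
[3] flags=1000 GE?F → skip
[4] flags=0010 → (cmp)
[5] flags=0010 GT?T → r1=0x9e
[6] flags=0010 LE?F → skip
[7] flags=0010 CS?T → r5=0xbe
[8] flags=1010 → (cmp)
[9] flags=1010 VC?T → r0=0xb7
[10] flags=1010 PL?F → skip

EXEC = [2,5,7,9]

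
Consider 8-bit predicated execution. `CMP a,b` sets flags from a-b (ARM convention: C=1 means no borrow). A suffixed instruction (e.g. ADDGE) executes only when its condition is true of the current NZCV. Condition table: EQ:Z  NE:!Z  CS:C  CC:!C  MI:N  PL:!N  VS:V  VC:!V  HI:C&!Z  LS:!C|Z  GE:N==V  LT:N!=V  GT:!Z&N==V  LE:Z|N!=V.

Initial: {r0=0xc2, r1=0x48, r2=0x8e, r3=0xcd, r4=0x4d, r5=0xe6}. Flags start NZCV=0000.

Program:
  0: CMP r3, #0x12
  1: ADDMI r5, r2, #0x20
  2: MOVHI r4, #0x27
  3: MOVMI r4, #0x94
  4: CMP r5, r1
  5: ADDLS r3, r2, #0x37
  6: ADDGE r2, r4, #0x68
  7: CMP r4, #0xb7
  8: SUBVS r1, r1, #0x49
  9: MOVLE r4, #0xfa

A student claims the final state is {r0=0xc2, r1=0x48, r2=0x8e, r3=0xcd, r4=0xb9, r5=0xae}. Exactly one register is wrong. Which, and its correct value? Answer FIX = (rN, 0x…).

[0] flags=1010 → (cmp)
[1] flags=1010 MI?T → r5=0xae
[2] flags=1010 HI?T → r4=0x27
[3] flags=1010 MI?T → r4=0x94
[4] flags=0011 → (cmp)
[5] flags=0011 LS?F → skip
[6] flags=0011 GE?F → skip
[7] flags=1000 → (cmp)
[8] flags=1000 VS?F → skip
[9] flags=1000 LE?T → r4=0xfa

FIX = (r4, 0xfa)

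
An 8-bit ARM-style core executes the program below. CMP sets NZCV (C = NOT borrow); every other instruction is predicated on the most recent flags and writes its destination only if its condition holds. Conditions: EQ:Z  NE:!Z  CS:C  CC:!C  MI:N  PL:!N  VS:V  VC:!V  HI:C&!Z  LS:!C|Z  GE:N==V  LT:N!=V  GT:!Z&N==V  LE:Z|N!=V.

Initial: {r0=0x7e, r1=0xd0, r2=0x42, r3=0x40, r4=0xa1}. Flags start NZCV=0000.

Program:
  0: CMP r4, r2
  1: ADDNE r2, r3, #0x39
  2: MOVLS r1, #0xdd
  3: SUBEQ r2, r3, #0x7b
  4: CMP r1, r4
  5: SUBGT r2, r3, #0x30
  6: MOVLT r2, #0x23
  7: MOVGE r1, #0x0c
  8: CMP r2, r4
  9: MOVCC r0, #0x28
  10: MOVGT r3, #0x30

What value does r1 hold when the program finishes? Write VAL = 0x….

VAL = 0x0c

0: ✓ CMP  NZCV=0011
1: ✓ ADDNE  r2←0x79
2: · MOVLS
3: · SUBEQ
4: ✓ CMP  NZCV=0010
5: ✓ SUBGT  r2←0x10
6: · MOVLT
7: ✓ MOVGE  r1←0x0c
8: ✓ CMP  NZCV=0000
9: ✓ MOVCC  r0←0x28
10: ✓ MOVGT  r3←0x30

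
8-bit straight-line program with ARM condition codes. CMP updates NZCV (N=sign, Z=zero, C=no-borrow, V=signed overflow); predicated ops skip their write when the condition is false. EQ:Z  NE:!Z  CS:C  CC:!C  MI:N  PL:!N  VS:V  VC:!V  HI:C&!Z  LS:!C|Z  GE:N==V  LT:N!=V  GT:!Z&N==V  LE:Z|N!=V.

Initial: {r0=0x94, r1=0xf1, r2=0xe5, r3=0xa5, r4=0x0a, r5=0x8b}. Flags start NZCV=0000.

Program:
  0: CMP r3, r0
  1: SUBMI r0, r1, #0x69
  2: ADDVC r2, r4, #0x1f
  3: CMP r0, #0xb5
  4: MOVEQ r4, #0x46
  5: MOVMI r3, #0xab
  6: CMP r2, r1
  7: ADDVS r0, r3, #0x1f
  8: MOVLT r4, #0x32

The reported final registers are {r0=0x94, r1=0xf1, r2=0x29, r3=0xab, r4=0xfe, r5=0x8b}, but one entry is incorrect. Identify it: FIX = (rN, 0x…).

[0] flags=0010 → (cmp)
[1] flags=0010 MI?F → skip
[2] flags=0010 VC?T → r2=0x29
[3] flags=1000 → (cmp)
[4] flags=1000 EQ?F → skip
[5] flags=1000 MI?T → r3=0xab
[6] flags=0000 → (cmp)
[7] flags=0000 VS?F → skip
[8] flags=0000 LT?F → skip

FIX = (r4, 0x0a)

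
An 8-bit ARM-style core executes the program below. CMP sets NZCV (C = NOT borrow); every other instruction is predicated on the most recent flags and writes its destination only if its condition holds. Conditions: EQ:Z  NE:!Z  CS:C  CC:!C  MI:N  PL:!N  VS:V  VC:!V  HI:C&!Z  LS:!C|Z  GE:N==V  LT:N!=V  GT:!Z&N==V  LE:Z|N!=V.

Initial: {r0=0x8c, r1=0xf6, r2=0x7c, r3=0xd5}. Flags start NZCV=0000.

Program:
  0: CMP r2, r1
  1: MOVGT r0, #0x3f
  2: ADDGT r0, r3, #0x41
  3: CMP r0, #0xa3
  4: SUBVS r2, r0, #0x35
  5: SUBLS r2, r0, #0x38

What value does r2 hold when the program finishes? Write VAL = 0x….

VAL = 0xde

0: ✓ CMP  NZCV=1001
1: ✓ MOVGT  r0←0x3f
2: ✓ ADDGT  r0←0x16
3: ✓ CMP  NZCV=0000
4: · SUBVS
5: ✓ SUBLS  r2←0xde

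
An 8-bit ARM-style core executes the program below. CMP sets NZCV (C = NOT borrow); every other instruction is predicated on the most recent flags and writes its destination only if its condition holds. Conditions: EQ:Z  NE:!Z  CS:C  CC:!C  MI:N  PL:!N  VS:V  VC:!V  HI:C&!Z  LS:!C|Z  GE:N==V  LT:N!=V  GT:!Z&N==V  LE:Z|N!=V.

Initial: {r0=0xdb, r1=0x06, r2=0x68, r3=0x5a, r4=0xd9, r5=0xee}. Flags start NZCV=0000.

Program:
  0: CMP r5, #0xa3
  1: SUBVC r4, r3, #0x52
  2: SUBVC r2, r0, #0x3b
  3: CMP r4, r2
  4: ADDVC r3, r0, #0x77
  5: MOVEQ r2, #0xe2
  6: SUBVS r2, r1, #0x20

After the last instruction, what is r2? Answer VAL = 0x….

VAL = 0xa0

[0] flags=0010 → (cmp)
[1] flags=0010 VC?T → r4=0x08
[2] flags=0010 VC?T → r2=0xa0
[3] flags=0000 → (cmp)
[4] flags=0000 VC?T → r3=0x52
[5] flags=0000 EQ?F → skip
[6] flags=0000 VS?F → skip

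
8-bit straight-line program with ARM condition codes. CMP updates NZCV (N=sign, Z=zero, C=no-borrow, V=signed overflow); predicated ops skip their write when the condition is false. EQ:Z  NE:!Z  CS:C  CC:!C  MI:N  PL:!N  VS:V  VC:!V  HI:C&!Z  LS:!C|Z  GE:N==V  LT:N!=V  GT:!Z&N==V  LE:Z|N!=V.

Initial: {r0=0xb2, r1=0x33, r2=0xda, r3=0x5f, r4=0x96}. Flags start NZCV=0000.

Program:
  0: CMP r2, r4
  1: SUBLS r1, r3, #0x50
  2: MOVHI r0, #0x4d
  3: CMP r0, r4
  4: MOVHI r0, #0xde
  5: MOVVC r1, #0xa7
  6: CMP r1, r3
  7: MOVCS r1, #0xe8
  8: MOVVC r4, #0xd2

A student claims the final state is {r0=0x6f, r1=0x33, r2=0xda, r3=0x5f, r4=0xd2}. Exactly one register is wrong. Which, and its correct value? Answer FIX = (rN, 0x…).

FIX = (r0, 0x4d)

0: ✓ CMP  NZCV=0010
1: · SUBLS
2: ✓ MOVHI  r0←0x4d
3: ✓ CMP  NZCV=1001
4: · MOVHI
5: · MOVVC
6: ✓ CMP  NZCV=1000
7: · MOVCS
8: ✓ MOVVC  r4←0xd2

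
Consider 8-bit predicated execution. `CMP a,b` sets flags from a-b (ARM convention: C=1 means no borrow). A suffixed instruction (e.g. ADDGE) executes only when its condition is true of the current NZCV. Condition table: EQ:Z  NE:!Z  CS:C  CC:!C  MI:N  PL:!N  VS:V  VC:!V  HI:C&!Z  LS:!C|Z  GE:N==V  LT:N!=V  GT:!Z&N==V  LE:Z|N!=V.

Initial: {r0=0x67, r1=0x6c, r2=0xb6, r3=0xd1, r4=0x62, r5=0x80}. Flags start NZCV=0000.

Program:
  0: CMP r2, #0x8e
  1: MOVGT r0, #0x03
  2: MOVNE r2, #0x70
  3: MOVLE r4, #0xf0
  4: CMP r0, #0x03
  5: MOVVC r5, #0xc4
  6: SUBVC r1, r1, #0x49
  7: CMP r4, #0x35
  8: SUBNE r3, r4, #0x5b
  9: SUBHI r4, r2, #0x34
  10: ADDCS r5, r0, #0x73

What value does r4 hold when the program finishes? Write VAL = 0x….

VAL = 0x3c

0: ✓ CMP  NZCV=0010
1: ✓ MOVGT  r0←0x03
2: ✓ MOVNE  r2←0x70
3: · MOVLE
4: ✓ CMP  NZCV=0110
5: ✓ MOVVC  r5←0xc4
6: ✓ SUBVC  r1←0x23
7: ✓ CMP  NZCV=0010
8: ✓ SUBNE  r3←0x07
9: ✓ SUBHI  r4←0x3c
10: ✓ ADDCS  r5←0x76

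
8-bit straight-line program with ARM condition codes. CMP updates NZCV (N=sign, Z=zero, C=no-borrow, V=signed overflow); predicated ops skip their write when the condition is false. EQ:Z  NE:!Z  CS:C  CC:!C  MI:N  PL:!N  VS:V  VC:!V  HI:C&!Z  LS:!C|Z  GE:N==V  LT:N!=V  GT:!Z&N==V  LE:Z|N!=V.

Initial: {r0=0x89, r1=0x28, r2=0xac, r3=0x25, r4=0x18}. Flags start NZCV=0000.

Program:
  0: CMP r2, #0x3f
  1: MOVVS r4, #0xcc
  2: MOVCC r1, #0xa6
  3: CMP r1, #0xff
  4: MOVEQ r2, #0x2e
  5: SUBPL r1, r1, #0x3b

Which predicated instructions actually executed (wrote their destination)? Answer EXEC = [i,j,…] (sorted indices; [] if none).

0: ✓ CMP  NZCV=0011
1: ✓ MOVVS  r4←0xcc
2: · MOVCC
3: ✓ CMP  NZCV=0000
4: · MOVEQ
5: ✓ SUBPL  r1←0xed

EXEC = [1,5]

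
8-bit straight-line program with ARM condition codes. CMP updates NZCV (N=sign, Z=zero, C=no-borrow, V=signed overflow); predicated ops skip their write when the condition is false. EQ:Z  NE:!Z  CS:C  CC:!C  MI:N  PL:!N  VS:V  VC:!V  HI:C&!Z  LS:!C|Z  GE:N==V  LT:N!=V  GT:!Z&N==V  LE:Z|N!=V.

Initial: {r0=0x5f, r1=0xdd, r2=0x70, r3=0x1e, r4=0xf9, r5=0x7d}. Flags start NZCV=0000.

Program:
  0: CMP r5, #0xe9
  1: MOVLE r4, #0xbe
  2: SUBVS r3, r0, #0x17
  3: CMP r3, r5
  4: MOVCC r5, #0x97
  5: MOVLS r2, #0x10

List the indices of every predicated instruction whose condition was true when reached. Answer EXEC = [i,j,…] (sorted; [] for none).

EXEC = [2,4,5]

0: ✓ CMP  NZCV=1001
1: · MOVLE
2: ✓ SUBVS  r3←0x48
3: ✓ CMP  NZCV=1000
4: ✓ MOVCC  r5←0x97
5: ✓ MOVLS  r2←0x10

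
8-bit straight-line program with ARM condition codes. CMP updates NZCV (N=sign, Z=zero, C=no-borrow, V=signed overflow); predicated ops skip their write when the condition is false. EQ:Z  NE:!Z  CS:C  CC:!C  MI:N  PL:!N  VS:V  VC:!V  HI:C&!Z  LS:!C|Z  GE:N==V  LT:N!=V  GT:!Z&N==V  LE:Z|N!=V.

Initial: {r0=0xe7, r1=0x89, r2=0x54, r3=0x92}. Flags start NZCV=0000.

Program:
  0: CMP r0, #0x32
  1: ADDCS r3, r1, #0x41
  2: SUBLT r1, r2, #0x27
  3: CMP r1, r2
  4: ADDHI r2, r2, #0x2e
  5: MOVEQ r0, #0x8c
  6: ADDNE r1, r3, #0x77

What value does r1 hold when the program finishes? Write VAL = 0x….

[0] flags=1010 → (cmp)
[1] flags=1010 CS?T → r3=0xca
[2] flags=1010 LT?T → r1=0x2d
[3] flags=1000 → (cmp)
[4] flags=1000 HI?F → skip
[5] flags=1000 EQ?F → skip
[6] flags=1000 NE?T → r1=0x41

VAL = 0x41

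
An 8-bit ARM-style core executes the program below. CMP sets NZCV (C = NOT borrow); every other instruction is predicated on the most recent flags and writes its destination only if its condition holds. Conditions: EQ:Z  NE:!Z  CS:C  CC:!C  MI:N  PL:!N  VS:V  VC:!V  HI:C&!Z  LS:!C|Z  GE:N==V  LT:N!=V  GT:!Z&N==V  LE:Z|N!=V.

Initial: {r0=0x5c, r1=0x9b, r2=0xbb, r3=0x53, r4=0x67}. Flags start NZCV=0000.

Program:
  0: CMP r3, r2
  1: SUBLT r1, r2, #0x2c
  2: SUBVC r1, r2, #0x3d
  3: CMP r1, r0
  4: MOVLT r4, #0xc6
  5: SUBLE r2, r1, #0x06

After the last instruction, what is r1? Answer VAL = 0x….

0: ✓ CMP  NZCV=1001
1: · SUBLT
2: · SUBVC
3: ✓ CMP  NZCV=0011
4: ✓ MOVLT  r4←0xc6
5: ✓ SUBLE  r2←0x95

VAL = 0x9b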